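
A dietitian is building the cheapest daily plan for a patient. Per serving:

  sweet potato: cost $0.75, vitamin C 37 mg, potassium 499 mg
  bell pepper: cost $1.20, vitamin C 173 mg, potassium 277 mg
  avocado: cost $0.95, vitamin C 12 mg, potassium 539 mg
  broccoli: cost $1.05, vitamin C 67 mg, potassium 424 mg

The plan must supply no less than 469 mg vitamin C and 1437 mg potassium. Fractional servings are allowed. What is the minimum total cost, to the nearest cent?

An LP optimum is at a vertex; with two nutrient constraints at most two foods are used. Check each candidate.
sweet potato only: max(469/37, 1437/499) = 12.68 servings → $9.51.
bell pepper only: max(469/173, 1437/277) = 5.188 servings → $6.23.
avocado only: max(469/12, 1437/539) = 39.08 servings → $37.13.
broccoli only: max(469/67, 1437/424) = 7 servings → $7.35.
sweet potato + bell pepper with both tight: 1.56 servings and 2.377 servings → $4.02.
sweet potato + avocado with both targets exact would need a negative amount; discard.
sweet potato + broccoli: the both-tight solution has a negative serving — not a feasible corner.
bell pepper + avocado with both tight: 2.619 servings and 1.32 servings → $4.40.
bell pepper + broccoli with both tight: 1.872 servings and 2.166 servings → $4.52.
avocado + broccoli: the both-tight solution has a negative serving — not a feasible corner.
The minimum over all feasible corners is $4.02.

$4.02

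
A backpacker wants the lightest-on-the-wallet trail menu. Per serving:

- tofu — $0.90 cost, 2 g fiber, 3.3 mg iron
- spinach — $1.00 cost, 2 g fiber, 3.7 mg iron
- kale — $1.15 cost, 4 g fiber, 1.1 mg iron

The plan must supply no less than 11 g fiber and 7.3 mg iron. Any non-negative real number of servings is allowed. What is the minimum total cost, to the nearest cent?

Minimising a linear cost over {fiber ≥ 11, iron ≥ 7.3, servings ≥ 0} — the optimum is at a vertex, using one or two foods.
tofu only: max(11/2, 7.3/3.3) = 5.5 servings → $4.95.
spinach only: max(11/2, 7.3/3.7) = 5.5 servings → $5.50.
kale only: max(11/4, 7.3/1.1) = 6.636 servings → $7.63.
tofu + spinach with both targets exact would need a negative amount; discard.
tofu + kale with both tight: 1.555 servings and 1.973 servings → $3.67.
spinach + kale with both tight: 1.357 servings and 2.071 servings → $3.74.
Cheapest feasible corner: $3.67.

$3.67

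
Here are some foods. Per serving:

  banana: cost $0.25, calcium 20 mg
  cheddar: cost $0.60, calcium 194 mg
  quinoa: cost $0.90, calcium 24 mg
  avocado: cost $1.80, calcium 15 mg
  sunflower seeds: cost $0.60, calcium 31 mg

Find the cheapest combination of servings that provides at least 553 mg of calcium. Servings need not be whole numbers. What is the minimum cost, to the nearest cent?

$1.71

Cost per mg of calcium: cheddar $0.0031, banana $0.0125, sunflower seeds $0.0194, quinoa $0.0375, avocado $0.1200.
With no serving limits, use only cheddar: 553 mg / 194 mg = 2.851 servings × $0.60 = $1.71.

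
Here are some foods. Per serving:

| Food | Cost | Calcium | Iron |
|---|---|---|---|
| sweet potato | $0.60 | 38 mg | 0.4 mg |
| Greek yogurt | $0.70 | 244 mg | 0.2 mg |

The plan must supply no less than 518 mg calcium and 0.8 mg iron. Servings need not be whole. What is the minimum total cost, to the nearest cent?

At the optimum either one food covers both requirements or two foods hit both targets exactly; no other combination can be cheaper.
sweet potato only: max(518/38, 0.8/0.4) = 13.63 servings → $8.18.
Greek yogurt only: max(518/244, 0.8/0.2) = 4 servings → $2.80.
sweet potato + Greek yogurt with both tight: 1.018 servings and 1.964 servings → $1.99.
The minimum over all feasible corners is $1.99.

$1.99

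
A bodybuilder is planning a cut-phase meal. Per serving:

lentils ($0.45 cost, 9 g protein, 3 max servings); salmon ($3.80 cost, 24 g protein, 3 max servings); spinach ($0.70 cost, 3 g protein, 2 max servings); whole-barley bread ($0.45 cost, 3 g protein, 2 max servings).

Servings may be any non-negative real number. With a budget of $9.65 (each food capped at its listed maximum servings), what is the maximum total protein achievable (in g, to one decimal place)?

79.7 g

Protein per dollar: lentils 20, whole-barley bread 6.667, salmon 6.316, spinach 4.286.
Take 3 servings of lentils: spends $1.35, +27.0 g protein (running total 27.0 g).
Take 2 servings of whole-barley bread: spends $0.90, +6.0 g protein (running total 33.0 g).
Take 1.947 servings of salmon: spends $7.40, +46.7 g protein (running total 79.7 g).
Filling greedily by protein-per-dollar is optimal for one linear limit, giving 79.7 g.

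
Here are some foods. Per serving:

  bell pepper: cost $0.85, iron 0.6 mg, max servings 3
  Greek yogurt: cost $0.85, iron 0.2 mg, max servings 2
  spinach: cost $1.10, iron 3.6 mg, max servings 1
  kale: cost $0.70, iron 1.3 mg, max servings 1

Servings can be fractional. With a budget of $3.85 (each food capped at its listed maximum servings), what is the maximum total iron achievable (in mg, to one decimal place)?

Iron per dollar: spinach 3.273, kale 1.857, bell pepper 0.7059, Greek yogurt 0.2353.
Take 1 serving of spinach: spends $1.10, +3.6 mg iron (running total 3.6 mg).
Take 1 serving of kale: spends $0.70, +1.3 mg iron (running total 4.9 mg).
Take 2.412 servings of bell pepper: spends $2.05, +1.4 mg iron (running total 6.3 mg).
Filling greedily by iron-per-dollar is optimal for one linear limit, giving 6.3 mg.

6.3 mg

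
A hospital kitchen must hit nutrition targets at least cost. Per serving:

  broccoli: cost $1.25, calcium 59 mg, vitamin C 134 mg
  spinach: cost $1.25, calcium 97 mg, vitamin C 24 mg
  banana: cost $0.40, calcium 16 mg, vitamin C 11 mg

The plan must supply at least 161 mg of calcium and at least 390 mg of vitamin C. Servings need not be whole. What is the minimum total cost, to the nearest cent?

$3.64

Compare the cost at each extreme point of the feasible region.
broccoli only: max(161/59, 390/134) = 2.91 servings → $3.64.
spinach only: max(161/97, 390/24) = 16.25 servings → $20.31.
banana only: max(161/16, 390/11) = 35.45 servings → $14.18.
broccoli + spinach with both targets exact would need a negative amount; discard.
broccoli + banana: intersection lies outside the first quadrant.
spinach + banana with both targets exact would need a negative amount; discard.
The minimum over all feasible corners is $3.64.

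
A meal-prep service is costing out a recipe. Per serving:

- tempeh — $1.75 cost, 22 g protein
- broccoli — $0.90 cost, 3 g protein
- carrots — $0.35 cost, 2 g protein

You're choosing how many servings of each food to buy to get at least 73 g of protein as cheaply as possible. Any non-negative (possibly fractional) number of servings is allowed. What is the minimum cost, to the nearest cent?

Cost per g of protein: tempeh $0.0795, carrots $0.1750, broccoli $0.3000.
With no serving limits, use only tempeh: 73 g / 22 g = 3.318 servings × $1.75 = $5.81.

$5.81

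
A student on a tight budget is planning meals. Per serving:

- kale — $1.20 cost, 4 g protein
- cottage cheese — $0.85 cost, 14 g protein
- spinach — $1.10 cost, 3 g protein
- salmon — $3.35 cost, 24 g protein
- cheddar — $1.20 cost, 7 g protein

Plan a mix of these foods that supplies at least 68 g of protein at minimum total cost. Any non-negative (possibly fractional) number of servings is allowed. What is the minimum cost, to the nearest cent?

Cost per g of protein: cottage cheese $0.0607, salmon $0.1396, cheddar $0.1714, kale $0.3000, spinach $0.3667.
With no serving limits, use only cottage cheese: 68 g / 14 g = 4.857 servings × $0.85 = $4.13.

$4.13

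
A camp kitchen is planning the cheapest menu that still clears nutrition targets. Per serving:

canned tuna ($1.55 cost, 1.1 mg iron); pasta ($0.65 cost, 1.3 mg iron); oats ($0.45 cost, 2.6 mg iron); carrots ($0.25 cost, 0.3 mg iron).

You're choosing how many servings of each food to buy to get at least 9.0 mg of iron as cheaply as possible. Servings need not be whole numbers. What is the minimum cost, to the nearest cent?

Cost per mg of iron: oats $0.1731, pasta $0.5000, carrots $0.8333, canned tuna $1.4091.
With no serving limits, use only oats: 9.0 mg / 2.6 mg = 3.462 servings × $0.45 = $1.56.

$1.56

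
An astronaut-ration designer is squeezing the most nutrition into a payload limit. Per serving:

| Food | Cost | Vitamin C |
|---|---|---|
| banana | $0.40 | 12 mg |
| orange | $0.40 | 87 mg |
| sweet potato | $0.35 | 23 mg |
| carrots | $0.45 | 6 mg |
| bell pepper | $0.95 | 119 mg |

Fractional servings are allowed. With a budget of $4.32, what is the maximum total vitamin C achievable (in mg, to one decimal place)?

939.6 mg

Vitamin C per dollar: orange 217.5, bell pepper 125.3, sweet potato 65.71, banana 30, carrots 13.33.
With no serving limits, spend the whole cost allowance on orange: $4.32 / $0.40 × 87 mg = 939.6 mg.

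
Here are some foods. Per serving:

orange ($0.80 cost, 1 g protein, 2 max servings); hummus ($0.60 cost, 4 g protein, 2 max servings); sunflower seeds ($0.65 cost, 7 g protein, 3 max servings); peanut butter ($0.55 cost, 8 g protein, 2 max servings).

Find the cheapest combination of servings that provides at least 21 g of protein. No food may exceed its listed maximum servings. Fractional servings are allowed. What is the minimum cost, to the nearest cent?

Cost per g of protein: peanut butter $0.0688, sunflower seeds $0.0929, hummus $0.1500, orange $0.8000.
Take 2 servings of peanut butter: +16.0 g protein for $1.10 (total $1.10, still need 5.0 g).
Take 0.7143 servings of sunflower seeds: +5.0 g protein for $0.46 (total $1.56, still need 0.0 g).
Filling from the cheapest source first is optimal under one linear minimum: $1.56.

$1.56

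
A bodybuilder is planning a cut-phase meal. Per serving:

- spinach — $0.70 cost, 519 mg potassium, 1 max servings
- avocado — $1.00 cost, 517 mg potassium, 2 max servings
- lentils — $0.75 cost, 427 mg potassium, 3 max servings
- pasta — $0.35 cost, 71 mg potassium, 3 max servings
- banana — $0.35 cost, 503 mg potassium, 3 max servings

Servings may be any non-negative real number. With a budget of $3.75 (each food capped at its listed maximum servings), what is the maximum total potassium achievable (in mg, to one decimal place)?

Potassium per dollar: banana 1437, spinach 741.4, lentils 569.3, avocado 517, pasta 202.9.
Take 3 servings of banana: spends $1.05, +1509.0 mg potassium (running total 1509.0 mg).
Take 1 serving of spinach: spends $0.70, +519.0 mg potassium (running total 2028.0 mg).
Take 2.667 servings of lentils: spends $2.00, +1138.7 mg potassium (running total 3166.7 mg).
Filling greedily by potassium-per-dollar is optimal for one linear limit, giving 3166.7 mg.

3166.7 mg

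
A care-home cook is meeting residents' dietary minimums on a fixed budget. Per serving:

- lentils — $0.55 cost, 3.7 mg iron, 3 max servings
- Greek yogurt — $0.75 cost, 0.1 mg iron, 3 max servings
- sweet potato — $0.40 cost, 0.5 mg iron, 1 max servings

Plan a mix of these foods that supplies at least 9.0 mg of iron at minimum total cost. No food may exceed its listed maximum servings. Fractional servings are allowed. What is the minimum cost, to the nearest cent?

$1.34

Cost per mg of iron: lentils $0.1486, sweet potato $0.8000, Greek yogurt $7.5000.
Take 2.432 servings of lentils: +9.0 mg iron for $1.34 (total $1.34, still need 0.0 mg).
Greedy by cheapest-per-mg is optimal for a single linear constraint, so the minimum cost is $1.34.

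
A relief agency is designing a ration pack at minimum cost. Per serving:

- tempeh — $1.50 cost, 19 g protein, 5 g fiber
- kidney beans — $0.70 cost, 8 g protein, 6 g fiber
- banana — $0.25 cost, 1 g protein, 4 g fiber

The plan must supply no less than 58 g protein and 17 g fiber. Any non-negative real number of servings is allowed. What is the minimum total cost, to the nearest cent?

A basic optimal solution has at most two foods positive. Try each food alone and each pair with both targets met exactly.
tempeh only: max(58/19, 17/5) = 3.4 servings → $5.10.
kidney beans only: max(58/8, 17/6) = 7.25 servings → $5.08.
banana only: max(58/1, 17/4) = 58 servings → $14.50.
tempeh + kidney beans with both tight: 2.865 servings and 0.4459 servings → $4.61.
tempeh + banana with both tight: 3.028 servings and 0.4648 servings → $4.66.
kidney beans + banana: the both-tight solution has a negative serving — not a feasible corner.
The minimum over all feasible corners is $4.61.

$4.61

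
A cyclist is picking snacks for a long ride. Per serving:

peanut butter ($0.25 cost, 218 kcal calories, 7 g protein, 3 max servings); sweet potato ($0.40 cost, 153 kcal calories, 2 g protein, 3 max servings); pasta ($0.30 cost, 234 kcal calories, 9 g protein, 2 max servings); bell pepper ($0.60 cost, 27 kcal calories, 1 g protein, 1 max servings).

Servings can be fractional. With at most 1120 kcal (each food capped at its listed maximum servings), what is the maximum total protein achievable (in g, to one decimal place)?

Protein per kcal: pasta 0.03846, bell pepper 0.03704, peanut butter 0.03211, sweet potato 0.01307.
Take 2 servings of pasta: uses 468 kcal, +18.0 g protein (running total 18.0 g).
Take 1 serving of bell pepper: uses 27 kcal, +1.0 g protein (running total 19.0 g).
Take 2.867 servings of peanut butter: uses 625 kcal, +20.1 g protein (running total 39.1 g).
Greedy by best ratio exhausts the calories allowance optimally: 39.1 g.

39.1 g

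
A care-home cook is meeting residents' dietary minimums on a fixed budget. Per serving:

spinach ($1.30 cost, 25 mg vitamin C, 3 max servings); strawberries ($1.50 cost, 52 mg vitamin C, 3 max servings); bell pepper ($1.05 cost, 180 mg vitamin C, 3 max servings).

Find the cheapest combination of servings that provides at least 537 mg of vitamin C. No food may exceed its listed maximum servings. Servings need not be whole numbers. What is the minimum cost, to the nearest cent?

$3.13

Cost per mg of vitamin C: bell pepper $0.0058, strawberries $0.0288, spinach $0.0520.
Take 2.983 servings of bell pepper: +537.0 mg vitamin C for $3.13 (total $3.13, still need 0.0 mg).
Greedy by cheapest-per-mg is optimal for a single linear constraint, so the minimum cost is $3.13.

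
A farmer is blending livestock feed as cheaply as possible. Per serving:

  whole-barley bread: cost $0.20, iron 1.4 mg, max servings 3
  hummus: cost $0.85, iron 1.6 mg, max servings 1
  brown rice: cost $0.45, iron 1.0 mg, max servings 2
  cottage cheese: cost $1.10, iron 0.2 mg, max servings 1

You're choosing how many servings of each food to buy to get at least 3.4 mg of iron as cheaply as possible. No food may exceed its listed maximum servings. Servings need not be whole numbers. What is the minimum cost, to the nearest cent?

Cost per mg of iron: whole-barley bread $0.1429, brown rice $0.4500, hummus $0.5312, cottage cheese $5.5000.
Take 2.429 servings of whole-barley bread: +3.4 mg iron for $0.49 (total $0.49, still need 0.0 mg).
Filling from the cheapest source first is optimal under one linear minimum: $0.49.

$0.49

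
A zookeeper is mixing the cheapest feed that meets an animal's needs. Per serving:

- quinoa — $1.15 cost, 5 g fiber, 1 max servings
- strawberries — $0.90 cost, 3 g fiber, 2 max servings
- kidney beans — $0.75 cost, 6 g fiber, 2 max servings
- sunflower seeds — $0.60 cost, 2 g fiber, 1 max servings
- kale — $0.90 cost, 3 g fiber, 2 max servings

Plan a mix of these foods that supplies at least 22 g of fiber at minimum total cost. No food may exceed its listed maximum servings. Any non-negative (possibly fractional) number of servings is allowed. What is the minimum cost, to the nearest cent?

$4.15

Cost per g of fiber: kidney beans $0.1250, quinoa $0.2300, strawberries $0.3000, sunflower seeds $0.3000, kale $0.3000.
Take 2 servings of kidney beans: +12.0 g fiber for $1.50 (total $1.50, still need 10.0 g).
Take 1 serving of quinoa: +5.0 g fiber for $1.15 (total $2.65, still need 5.0 g).
Take 1.667 servings of strawberries: +5.0 g fiber for $1.50 (total $4.15, still need 0.0 g).
Filling from the cheapest source first is optimal under one linear minimum: $4.15.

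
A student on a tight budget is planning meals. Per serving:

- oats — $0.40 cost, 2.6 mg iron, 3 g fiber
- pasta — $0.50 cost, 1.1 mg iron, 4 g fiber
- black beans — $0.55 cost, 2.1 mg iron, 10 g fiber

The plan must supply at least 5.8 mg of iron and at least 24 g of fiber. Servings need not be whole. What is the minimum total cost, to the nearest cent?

Two binding constraints pin down two serving amounts, so the optimal mix uses at most two foods. The candidates are each food alone (scaled to the tighter of iron/fiber) and each pair with both constraints tight.
oats only: max(5.8/2.6, 24/3) = 8 servings → $3.20.
pasta only: max(5.8/1.1, 24/4) = 6 servings → $3.00.
black beans only: max(5.8/2.1, 24/10) = 2.762 servings → $1.52.
oats + pasta with both targets exact would need a negative amount; discard.
oats + black beans with both tight: 0.3858 servings and 2.284 servings → $1.41.
pasta + black beans with both tight: 2.923 servings and 1.231 servings → $2.14.
So the least-cost plan costs $1.41.

$1.41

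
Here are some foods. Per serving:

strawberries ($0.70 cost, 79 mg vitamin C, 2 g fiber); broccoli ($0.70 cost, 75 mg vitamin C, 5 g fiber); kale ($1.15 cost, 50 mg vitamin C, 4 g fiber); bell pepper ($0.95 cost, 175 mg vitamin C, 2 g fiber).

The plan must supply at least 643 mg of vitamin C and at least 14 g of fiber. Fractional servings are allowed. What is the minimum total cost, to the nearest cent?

The cheapest plan sits at a corner of the feasible region — with two constraints it uses at most two foods.
strawberries only: max(643/79, 14/2) = 8.139 servings → $5.70.
broccoli only: max(643/75, 14/5) = 8.573 servings → $6.00.
kale only: max(643/50, 14/4) = 12.86 servings → $14.79.
bell pepper only: max(643/175, 14/2) = 7 servings → $6.65.
strawberries + broccoli with both targets exact would need a negative amount; discard.
strawberries + kale: the both-tight solution has a negative serving — not a feasible corner.
strawberries + bell pepper with both tight: 6.062 servings and 0.9375 servings → $5.13.
broccoli + kale: the both-tight solution has a negative serving — not a feasible corner.
broccoli + bell pepper with both tight: 1.606 servings and 2.986 servings → $3.96.
kale + bell pepper with both tight: 1.94 servings and 3.12 servings → $5.20.
Cheapest feasible corner: $3.96.

$3.96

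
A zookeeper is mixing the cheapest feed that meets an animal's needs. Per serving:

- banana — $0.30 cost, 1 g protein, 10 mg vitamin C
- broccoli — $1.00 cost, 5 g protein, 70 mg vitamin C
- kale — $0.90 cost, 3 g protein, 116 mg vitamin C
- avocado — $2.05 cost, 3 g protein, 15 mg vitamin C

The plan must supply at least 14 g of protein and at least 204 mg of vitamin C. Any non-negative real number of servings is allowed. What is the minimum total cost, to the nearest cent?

$2.83

An LP optimum is at a vertex; with two nutrient constraints at most two foods are used. Check each candidate.
banana only: max(14/1, 204/10) = 20.4 servings → $6.12.
broccoli only: max(14/5, 204/70) = 2.914 servings → $2.91.
kale only: max(14/3, 204/116) = 4.667 servings → $4.20.
avocado only: max(14/3, 204/15) = 13.6 servings → $27.88.
banana + broccoli: intersection lies outside the first quadrant.
banana + kale with both tight: 11.77 servings and 0.7442 servings → $4.20.
banana + avocado with both targets exact would need a negative amount; discard.
broccoli + kale with both tight: 2.735 servings and 0.1081 servings → $2.83.
broccoli + avocado with both targets exact would need a negative amount; discard.
kale + avocado with both tight: 1.327 servings and 3.34 servings → $8.04.
So the least-cost plan costs $2.83.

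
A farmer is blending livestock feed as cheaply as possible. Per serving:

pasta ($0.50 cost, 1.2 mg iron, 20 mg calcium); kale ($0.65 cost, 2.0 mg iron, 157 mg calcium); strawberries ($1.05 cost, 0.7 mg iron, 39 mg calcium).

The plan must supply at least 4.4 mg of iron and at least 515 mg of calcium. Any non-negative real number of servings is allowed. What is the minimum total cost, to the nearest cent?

$2.13

With two linear requirements the optimum uses one or two foods; enumerate the corners.
pasta only: max(4.4/1.2, 515/20) = 25.75 servings → $12.88.
kale only: max(4.4/2.0, 515/157) = 3.28 servings → $2.13.
strawberries only: max(4.4/0.7, 515/39) = 13.21 servings → $13.87.
pasta + kale with both targets exact would need a negative amount; discard.
pasta + strawberries: intersection lies outside the first quadrant.
kale + strawberries: intersection lies outside the first quadrant.
The minimum over all feasible corners is $2.13.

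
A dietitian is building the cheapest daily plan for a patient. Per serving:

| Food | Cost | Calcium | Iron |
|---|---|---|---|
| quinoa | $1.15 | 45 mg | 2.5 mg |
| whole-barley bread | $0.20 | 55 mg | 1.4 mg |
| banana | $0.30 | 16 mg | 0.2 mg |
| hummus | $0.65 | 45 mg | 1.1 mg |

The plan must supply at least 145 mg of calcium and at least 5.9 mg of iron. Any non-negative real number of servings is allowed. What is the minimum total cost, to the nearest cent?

$0.84

For a min-cost LP with two ≥-constraints, a basic feasible solution has at most two positive variables.
quinoa only: max(145/45, 5.9/2.5) = 3.222 servings → $3.71.
whole-barley bread only: max(145/55, 5.9/1.4) = 4.214 servings → $0.84.
banana only: max(145/16, 5.9/0.2) = 29.5 servings → $8.85.
hummus only: max(145/45, 5.9/1.1) = 5.364 servings → $3.49.
quinoa + whole-barley bread with both tight: 1.631 servings and 1.302 servings → $2.14.
quinoa + banana with both tight: 2.11 servings and 3.129 servings → $3.36.
quinoa + hummus with both tight: 1.683 servings and 1.54 servings → $2.94.
whole-barley bread + banana: intersection lies outside the first quadrant.
whole-barley bread + hummus with both targets exact would need a negative amount; discard.
banana + hummus: the both-tight solution has a negative serving — not a feasible corner.
Cheapest feasible corner: $0.84.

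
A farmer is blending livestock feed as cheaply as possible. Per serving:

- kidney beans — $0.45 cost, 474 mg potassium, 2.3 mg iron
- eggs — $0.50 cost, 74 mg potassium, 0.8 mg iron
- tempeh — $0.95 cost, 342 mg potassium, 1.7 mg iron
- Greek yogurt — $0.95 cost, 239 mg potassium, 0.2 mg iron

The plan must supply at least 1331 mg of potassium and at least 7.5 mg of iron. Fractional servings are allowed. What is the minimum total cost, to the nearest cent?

$1.47

A basic optimal solution has at most two foods positive. Try each food alone and each pair with both targets met exactly.
kidney beans only: max(1331/474, 7.5/2.3) = 3.261 servings → $1.47.
eggs only: max(1331/74, 7.5/0.8) = 17.99 servings → $8.99.
tempeh only: max(1331/342, 7.5/1.7) = 4.412 servings → $4.19.
Greek yogurt only: max(1331/239, 7.5/0.2) = 37.5 servings → $35.62.
kidney beans + eggs with both tight: 2.439 servings and 2.362 servings → $2.28.
kidney beans + tempeh: the both-tight solution has a negative serving — not a feasible corner.
kidney beans + Greek yogurt: the both-tight solution has a negative serving — not a feasible corner.
eggs + tempeh with both tight: 2.045 servings and 3.449 servings → $4.30.
eggs + Greek yogurt with both tight: 8.652 servings and 2.89 servings → $7.07.
tempeh + Greek yogurt with both targets exact would need a negative amount; discard.
So the least-cost plan costs $1.47.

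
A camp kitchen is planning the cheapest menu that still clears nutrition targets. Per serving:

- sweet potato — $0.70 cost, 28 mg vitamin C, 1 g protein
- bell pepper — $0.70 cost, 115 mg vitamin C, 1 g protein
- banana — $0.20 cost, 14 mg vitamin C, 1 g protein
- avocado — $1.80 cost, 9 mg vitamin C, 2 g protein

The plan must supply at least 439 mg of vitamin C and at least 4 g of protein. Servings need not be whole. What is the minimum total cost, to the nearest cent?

$2.70

An LP optimum is at a vertex; with two nutrient constraints at most two foods are used. Check each candidate.
sweet potato only: max(439/28, 4/1) = 15.68 servings → $10.97.
bell pepper only: max(439/115, 4/1) = 4 servings → $2.80.
banana only: max(439/14, 4/1) = 31.36 servings → $6.27.
avocado only: max(439/9, 4/2) = 48.78 servings → $87.80.
sweet potato + bell pepper with both tight: 0.2414 servings and 3.759 servings → $2.80.
sweet potato + banana: intersection lies outside the first quadrant.
sweet potato + avocado: the both-tight solution has a negative serving — not a feasible corner.
bell pepper + banana with both tight: 3.792 servings and 0.2079 servings → $2.70.
bell pepper + avocado with both tight: 3.81 servings and 0.09502 servings → $2.84.
banana + avocado: intersection lies outside the first quadrant.
The minimum over all feasible corners is $2.70.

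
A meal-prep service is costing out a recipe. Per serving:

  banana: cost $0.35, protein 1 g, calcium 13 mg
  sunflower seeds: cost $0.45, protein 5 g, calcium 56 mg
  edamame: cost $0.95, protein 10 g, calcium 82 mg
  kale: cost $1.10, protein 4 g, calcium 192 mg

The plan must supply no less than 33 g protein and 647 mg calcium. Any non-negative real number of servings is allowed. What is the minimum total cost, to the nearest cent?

$4.36

banana only: max(33/1, 647/13) = 49.77 servings → $17.42.
sunflower seeds only: max(33/5, 647/56) = 11.55 servings → $5.20.
edamame only: max(33/10, 647/82) = 7.89 servings → $7.50.
kale only: max(33/4, 647/192) = 8.25 servings → $9.07.
banana + sunflower seeds: intersection lies outside the first quadrant.
banana + edamame with both targets exact would need a negative amount; discard.
banana + kale with both tight: 26.77 servings and 1.557 servings → $11.08.
sunflower seeds + edamame: intersection lies outside the first quadrant.
sunflower seeds + kale with both tight: 5.092 servings and 1.885 servings → $4.36.
edamame + kale with both tight: 2.354 servings and 2.364 servings → $4.84.
Cheapest feasible corner: $4.36.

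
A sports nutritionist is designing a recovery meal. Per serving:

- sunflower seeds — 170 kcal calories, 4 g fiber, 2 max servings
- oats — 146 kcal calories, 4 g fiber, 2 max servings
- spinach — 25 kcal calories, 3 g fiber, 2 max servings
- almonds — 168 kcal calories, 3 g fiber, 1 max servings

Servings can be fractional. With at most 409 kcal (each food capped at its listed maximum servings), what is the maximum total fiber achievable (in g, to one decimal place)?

Fiber per kcal: spinach 0.12, oats 0.0274, sunflower seeds 0.02353, almonds 0.01786.
Take 2 servings of spinach: uses 50 kcal, +6.0 g fiber (running total 6.0 g).
Take 2 servings of oats: uses 292 kcal, +8.0 g fiber (running total 14.0 g).
Take 0.3941 servings of sunflower seeds: uses 67 kcal, +1.6 g fiber (running total 15.6 g).
Filling greedily by fiber-per-kcal is optimal for one linear limit, giving 15.6 g.

15.6 g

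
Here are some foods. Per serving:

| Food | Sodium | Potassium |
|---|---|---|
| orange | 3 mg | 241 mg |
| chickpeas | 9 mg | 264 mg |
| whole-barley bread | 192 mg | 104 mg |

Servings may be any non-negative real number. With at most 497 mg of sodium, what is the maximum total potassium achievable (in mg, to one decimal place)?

Potassium per mg sodium: orange 80.33, chickpeas 29.33, whole-barley bread 0.5417.
With no serving limits, spend the whole sodium allowance on orange: 497 mg / 3 mg × 241 mg = 39925.7 mg.

39925.7 mg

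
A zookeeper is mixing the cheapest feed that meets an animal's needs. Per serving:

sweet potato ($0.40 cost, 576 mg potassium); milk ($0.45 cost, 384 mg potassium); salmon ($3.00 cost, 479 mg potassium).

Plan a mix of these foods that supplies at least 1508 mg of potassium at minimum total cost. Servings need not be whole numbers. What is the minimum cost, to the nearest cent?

Cost per mg of potassium: sweet potato $0.0007, milk $0.0012, salmon $0.0063.
With no serving limits, use only sweet potato: 1508 mg / 576 mg = 2.618 servings × $0.40 = $1.05.

$1.05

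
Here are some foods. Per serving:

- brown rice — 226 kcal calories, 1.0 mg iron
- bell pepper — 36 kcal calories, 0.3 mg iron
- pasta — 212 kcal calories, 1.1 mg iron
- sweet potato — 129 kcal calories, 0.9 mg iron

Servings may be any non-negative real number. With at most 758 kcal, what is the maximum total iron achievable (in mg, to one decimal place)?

Iron per kcal: bell pepper 0.008333, sweet potato 0.006977, pasta 0.005189, brown rice 0.004425.
With no serving limits, spend the whole calories allowance on bell pepper: 758 kcal / 36 kcal × 0.3 mg = 6.3 mg.

6.3 mg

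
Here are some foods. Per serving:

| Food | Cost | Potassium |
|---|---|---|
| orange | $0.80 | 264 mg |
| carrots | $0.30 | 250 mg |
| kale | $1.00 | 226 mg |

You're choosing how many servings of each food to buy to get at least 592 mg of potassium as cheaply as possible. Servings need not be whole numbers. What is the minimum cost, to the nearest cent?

$0.71

Cost per mg of potassium: carrots $0.0012, orange $0.0030, kale $0.0044.
With no serving limits, use only carrots: 592 mg / 250 mg = 2.368 servings × $0.30 = $0.71.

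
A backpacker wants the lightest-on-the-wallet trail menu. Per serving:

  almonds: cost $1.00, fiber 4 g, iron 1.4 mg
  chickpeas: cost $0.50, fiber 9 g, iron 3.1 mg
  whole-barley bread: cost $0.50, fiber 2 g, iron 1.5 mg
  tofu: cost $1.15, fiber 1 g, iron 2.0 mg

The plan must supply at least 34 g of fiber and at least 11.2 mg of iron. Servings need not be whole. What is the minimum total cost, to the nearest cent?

For a min-cost LP with two ≥-constraints, a basic feasible solution has at most two positive variables.
almonds only: max(34/4, 11.2/1.4) = 8.5 servings → $8.50.
chickpeas only: max(34/9, 11.2/3.1) = 3.778 servings → $1.89.
whole-barley bread only: max(34/2, 11.2/1.5) = 17 servings → $8.50.
tofu only: max(34/1, 11.2/2.0) = 34 servings → $39.10.
almonds + chickpeas with both targets exact would need a negative amount; discard.
almonds + whole-barley bread: the both-tight solution has a negative serving — not a feasible corner.
almonds + tofu: intersection lies outside the first quadrant.
chickpeas + whole-barley bread: the both-tight solution has a negative serving — not a feasible corner.
chickpeas + tofu: the both-tight solution has a negative serving — not a feasible corner.
whole-barley bread + tofu: intersection lies outside the first quadrant.
Cheapest feasible corner: $1.89.

$1.89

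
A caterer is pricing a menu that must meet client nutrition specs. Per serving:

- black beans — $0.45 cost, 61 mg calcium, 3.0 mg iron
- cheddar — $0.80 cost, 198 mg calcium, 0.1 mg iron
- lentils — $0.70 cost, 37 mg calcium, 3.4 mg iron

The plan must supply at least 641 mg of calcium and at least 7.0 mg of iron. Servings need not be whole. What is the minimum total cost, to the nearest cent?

An LP optimum is at a vertex; with two nutrient constraints at most two foods are used. Check each candidate.
black beans only: max(641/61, 7.0/3.0) = 10.51 servings → $4.73.
cheddar only: max(641/198, 7.0/0.1) = 70 servings → $56.00.
lentils only: max(641/37, 7.0/3.4) = 17.32 servings → $12.13.
black beans + cheddar with both tight: 2.249 servings and 2.545 servings → $3.05.
black beans + lentils: intersection lies outside the first quadrant.
cheddar + lentils with both tight: 2.868 servings and 1.974 servings → $3.68.
So the least-cost plan costs $3.05.

$3.05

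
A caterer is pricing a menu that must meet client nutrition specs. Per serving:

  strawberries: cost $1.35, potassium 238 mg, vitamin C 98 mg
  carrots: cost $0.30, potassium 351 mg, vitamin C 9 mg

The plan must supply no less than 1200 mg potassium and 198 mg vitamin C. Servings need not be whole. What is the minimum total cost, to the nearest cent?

At the optimum either one food covers both requirements or two foods hit both targets exactly; no other combination can be cheaper.
strawberries only: max(1200/238, 198/98) = 5.042 servings → $6.81.
carrots only: max(1200/351, 198/9) = 22 servings → $6.60.
strawberries + carrots with both tight: 1.82 servings and 2.185 servings → $3.11.
So the least-cost plan costs $3.11.

$3.11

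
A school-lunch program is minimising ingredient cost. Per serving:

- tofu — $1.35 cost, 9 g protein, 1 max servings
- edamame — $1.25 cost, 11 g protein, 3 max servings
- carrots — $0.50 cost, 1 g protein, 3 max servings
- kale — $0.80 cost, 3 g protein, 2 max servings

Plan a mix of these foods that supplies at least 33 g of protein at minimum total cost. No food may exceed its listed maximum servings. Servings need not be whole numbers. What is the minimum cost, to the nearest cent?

Cost per g of protein: edamame $0.1136, tofu $0.1500, kale $0.2667, carrots $0.5000.
Take 3 servings of edamame: +33.0 g protein for $3.75 (total $3.75, still need 0.0 g).
Filling from the cheapest source first is optimal under one linear minimum: $3.75.

$3.75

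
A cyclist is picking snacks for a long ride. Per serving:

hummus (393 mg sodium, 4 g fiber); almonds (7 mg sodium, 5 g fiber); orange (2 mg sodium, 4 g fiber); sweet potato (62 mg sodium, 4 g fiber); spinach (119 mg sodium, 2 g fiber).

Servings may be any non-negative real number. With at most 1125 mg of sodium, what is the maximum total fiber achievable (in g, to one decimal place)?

2250.0 g

Fiber per mg sodium: orange 2, almonds 0.7143, sweet potato 0.06452, spinach 0.01681, hummus 0.01018.
With no serving limits, spend the whole sodium allowance on orange: 1125 mg / 2 mg × 4 g = 2250.0 g.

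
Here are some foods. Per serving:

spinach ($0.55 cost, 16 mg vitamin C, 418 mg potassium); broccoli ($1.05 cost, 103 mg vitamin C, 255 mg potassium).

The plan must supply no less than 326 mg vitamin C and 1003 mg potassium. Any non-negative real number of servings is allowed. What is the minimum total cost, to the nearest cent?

spinach only: max(326/16, 1003/418) = 20.38 servings → $11.21.
broccoli only: max(326/103, 1003/255) = 3.933 servings → $4.13.
spinach + broccoli with both tight: 0.5178 servings and 3.085 servings → $3.52.
Cheapest feasible corner: $3.52.

$3.52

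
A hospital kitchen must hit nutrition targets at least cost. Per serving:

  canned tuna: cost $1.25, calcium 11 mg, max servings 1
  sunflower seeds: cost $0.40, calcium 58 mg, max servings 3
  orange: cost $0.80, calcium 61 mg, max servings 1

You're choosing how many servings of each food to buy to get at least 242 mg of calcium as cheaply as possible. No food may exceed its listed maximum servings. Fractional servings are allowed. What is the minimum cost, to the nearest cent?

Cost per mg of calcium: sunflower seeds $0.0069, orange $0.0131, canned tuna $0.1136.
Take 3 servings of sunflower seeds: +174.0 mg calcium for $1.20 (total $1.20, still need 68.0 mg).
Take 1 serving of orange: +61.0 mg calcium for $0.80 (total $2.00, still need 7.0 mg).
Take 0.6364 servings of canned tuna: +7.0 mg calcium for $0.80 (total $2.80, still need 0.0 mg).
Greedy by cheapest-per-mg is optimal for a single linear constraint, so the minimum cost is $2.80.

$2.80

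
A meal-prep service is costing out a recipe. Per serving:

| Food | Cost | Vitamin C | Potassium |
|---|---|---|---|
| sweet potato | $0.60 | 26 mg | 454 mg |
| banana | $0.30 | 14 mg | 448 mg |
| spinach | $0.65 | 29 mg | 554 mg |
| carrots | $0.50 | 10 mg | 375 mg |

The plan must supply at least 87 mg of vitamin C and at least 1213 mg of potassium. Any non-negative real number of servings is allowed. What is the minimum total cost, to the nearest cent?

$1.86

sweet potato only: max(87/26, 1213/454) = 3.346 servings → $2.01.
banana only: max(87/14, 1213/448) = 6.214 servings → $1.86.
spinach only: max(87/29, 1213/554) = 3 servings → $1.95.
carrots only: max(87/10, 1213/375) = 8.7 servings → $4.35.
sweet potato + banana: intersection lies outside the first quadrant.
sweet potato + spinach: intersection lies outside the first quadrant.
sweet potato + carrots: the both-tight solution has a negative serving — not a feasible corner.
banana + spinach: intersection lies outside the first quadrant.
banana + carrots: intersection lies outside the first quadrant.
spinach + carrots: the both-tight solution has a negative serving — not a feasible corner.
Cheapest feasible corner: $1.86.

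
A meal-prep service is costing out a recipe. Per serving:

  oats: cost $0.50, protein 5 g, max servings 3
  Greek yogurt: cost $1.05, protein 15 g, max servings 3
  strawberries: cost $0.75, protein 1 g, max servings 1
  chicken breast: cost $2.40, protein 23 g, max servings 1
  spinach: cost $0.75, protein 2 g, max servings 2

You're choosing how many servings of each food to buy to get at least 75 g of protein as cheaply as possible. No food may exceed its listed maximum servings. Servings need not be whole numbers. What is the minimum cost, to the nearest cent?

$6.22

Cost per g of protein: Greek yogurt $0.0700, oats $0.1000, chicken breast $0.1043, spinach $0.3750, strawberries $0.7500.
Take 3 servings of Greek yogurt: +45.0 g protein for $3.15 (total $3.15, still need 30.0 g).
Take 3 servings of oats: +15.0 g protein for $1.50 (total $4.65, still need 15.0 g).
Take 0.6522 servings of chicken breast: +15.0 g protein for $1.57 (total $6.22, still need 0.0 g).
Filling from the cheapest source first is optimal under one linear minimum: $6.22.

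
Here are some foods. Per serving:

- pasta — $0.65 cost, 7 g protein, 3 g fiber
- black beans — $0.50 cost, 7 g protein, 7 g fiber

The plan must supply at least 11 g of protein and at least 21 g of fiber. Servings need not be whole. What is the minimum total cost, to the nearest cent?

$1.50

pasta only: max(11/7, 21/3) = 7 servings → $4.55.
black beans only: max(11/7, 21/7) = 3 servings → $1.50.
pasta + black beans: intersection lies outside the first quadrant.
So the least-cost plan costs $1.50.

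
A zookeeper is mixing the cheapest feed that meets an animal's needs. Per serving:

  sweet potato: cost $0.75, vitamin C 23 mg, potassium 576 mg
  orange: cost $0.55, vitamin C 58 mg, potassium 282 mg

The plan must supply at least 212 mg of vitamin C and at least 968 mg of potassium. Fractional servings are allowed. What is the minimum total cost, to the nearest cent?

Minimising a linear cost over {vitamin C ≥ 212, potassium ≥ 968, servings ≥ 0} — the optimum is at a vertex, using one or two foods.
sweet potato only: max(212/23, 968/576) = 9.217 servings → $6.91.
orange only: max(212/58, 968/282) = 3.655 servings → $2.01.
sweet potato + orange with both targets exact would need a negative amount; discard.
Cheapest feasible corner: $2.01.

$2.01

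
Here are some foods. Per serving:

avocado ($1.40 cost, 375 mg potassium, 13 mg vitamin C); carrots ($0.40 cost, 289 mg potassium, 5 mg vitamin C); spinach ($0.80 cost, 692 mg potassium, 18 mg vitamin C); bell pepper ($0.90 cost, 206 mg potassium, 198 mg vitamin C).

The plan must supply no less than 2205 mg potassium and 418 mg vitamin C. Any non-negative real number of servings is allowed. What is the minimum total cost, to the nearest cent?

The cheapest plan sits at a corner of the feasible region — with two constraints it uses at most two foods.
avocado only: max(2205/375, 418/13) = 32.15 servings → $45.02.
carrots only: max(2205/289, 418/5) = 83.6 servings → $33.44.
spinach only: max(2205/692, 418/18) = 23.22 servings → $18.58.
bell pepper only: max(2205/206, 418/198) = 10.7 servings → $9.63.
avocado + carrots: the both-tight solution has a negative serving — not a feasible corner.
avocado + spinach: the both-tight solution has a negative serving — not a feasible corner.
avocado + bell pepper with both tight: 4.897 servings and 1.79 servings → $8.47.
carrots + spinach: the both-tight solution has a negative serving — not a feasible corner.
carrots + bell pepper with both tight: 6.237 servings and 1.954 servings → $4.25.
spinach + bell pepper with both tight: 2.629 servings and 1.872 servings → $3.79.
Cheapest feasible corner: $3.79.

$3.79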